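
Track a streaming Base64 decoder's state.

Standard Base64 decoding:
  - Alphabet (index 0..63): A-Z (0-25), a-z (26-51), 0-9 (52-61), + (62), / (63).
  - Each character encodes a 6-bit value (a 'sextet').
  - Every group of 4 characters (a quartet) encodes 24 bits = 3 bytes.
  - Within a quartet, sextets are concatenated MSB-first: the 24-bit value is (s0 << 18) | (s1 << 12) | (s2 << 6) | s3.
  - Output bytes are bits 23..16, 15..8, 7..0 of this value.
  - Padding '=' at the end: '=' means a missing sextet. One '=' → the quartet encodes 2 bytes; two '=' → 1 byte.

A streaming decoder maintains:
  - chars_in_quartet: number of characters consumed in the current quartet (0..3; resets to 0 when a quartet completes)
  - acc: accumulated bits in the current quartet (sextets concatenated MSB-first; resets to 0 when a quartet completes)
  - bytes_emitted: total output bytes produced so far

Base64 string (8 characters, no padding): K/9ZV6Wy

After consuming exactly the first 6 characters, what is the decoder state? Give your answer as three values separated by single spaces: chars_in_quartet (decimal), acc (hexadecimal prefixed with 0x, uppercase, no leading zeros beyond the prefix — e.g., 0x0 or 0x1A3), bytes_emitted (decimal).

After char 0 ('K'=10): chars_in_quartet=1 acc=0xA bytes_emitted=0
After char 1 ('/'=63): chars_in_quartet=2 acc=0x2BF bytes_emitted=0
After char 2 ('9'=61): chars_in_quartet=3 acc=0xAFFD bytes_emitted=0
After char 3 ('Z'=25): chars_in_quartet=4 acc=0x2BFF59 -> emit 2B FF 59, reset; bytes_emitted=3
After char 4 ('V'=21): chars_in_quartet=1 acc=0x15 bytes_emitted=3
After char 5 ('6'=58): chars_in_quartet=2 acc=0x57A bytes_emitted=3

Answer: 2 0x57A 3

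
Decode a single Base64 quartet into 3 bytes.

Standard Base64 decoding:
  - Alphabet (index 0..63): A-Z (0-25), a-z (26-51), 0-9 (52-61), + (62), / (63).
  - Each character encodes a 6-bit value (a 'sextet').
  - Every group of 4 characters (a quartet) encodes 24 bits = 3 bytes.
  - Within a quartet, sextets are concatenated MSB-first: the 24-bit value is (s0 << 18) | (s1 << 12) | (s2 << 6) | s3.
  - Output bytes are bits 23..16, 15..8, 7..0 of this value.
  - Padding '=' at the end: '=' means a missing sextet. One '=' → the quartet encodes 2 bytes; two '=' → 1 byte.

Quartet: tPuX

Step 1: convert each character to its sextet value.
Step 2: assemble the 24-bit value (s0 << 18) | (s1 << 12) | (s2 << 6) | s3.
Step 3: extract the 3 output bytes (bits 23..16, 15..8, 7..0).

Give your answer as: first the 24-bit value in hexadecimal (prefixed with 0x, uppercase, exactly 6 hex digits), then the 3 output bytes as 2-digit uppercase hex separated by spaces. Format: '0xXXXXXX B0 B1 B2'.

Answer: 0xB4FB97 B4 FB 97

Derivation:
Sextets: t=45, P=15, u=46, X=23
24-bit: (45<<18) | (15<<12) | (46<<6) | 23
      = 0xB40000 | 0x00F000 | 0x000B80 | 0x000017
      = 0xB4FB97
Bytes: (v>>16)&0xFF=B4, (v>>8)&0xFF=FB, v&0xFF=97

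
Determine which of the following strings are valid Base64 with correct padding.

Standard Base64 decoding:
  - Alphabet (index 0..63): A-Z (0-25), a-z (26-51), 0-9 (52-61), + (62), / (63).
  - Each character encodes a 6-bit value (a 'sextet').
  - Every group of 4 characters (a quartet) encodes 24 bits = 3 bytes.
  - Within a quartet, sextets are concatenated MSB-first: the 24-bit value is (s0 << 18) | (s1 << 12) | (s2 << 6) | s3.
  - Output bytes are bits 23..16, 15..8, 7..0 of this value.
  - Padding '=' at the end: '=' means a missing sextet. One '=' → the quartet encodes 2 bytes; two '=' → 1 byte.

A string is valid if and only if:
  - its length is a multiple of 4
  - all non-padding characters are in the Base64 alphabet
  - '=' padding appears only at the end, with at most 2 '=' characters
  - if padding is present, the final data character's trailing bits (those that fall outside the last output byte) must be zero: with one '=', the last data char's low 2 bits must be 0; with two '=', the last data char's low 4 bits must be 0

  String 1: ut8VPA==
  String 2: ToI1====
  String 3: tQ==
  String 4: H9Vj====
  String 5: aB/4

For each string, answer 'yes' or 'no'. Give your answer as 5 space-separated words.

String 1: 'ut8VPA==' → valid
String 2: 'ToI1====' → invalid (4 pad chars (max 2))
String 3: 'tQ==' → valid
String 4: 'H9Vj====' → invalid (4 pad chars (max 2))
String 5: 'aB/4' → valid

Answer: yes no yes no yes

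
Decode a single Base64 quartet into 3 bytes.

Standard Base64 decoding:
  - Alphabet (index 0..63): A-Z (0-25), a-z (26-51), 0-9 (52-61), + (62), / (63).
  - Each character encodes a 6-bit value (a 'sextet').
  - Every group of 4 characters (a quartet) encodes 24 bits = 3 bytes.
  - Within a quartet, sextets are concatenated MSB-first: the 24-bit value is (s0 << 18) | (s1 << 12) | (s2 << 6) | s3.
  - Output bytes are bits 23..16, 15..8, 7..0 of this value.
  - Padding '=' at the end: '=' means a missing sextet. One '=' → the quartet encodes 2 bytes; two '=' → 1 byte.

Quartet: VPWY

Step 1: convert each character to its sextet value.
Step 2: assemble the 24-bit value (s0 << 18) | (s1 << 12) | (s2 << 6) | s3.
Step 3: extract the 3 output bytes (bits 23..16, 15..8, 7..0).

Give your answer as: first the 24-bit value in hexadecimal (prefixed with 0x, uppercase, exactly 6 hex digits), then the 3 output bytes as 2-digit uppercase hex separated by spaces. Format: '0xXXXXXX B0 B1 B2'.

Sextets: V=21, P=15, W=22, Y=24
24-bit: (21<<18) | (15<<12) | (22<<6) | 24
      = 0x540000 | 0x00F000 | 0x000580 | 0x000018
      = 0x54F598
Bytes: (v>>16)&0xFF=54, (v>>8)&0xFF=F5, v&0xFF=98

Answer: 0x54F598 54 F5 98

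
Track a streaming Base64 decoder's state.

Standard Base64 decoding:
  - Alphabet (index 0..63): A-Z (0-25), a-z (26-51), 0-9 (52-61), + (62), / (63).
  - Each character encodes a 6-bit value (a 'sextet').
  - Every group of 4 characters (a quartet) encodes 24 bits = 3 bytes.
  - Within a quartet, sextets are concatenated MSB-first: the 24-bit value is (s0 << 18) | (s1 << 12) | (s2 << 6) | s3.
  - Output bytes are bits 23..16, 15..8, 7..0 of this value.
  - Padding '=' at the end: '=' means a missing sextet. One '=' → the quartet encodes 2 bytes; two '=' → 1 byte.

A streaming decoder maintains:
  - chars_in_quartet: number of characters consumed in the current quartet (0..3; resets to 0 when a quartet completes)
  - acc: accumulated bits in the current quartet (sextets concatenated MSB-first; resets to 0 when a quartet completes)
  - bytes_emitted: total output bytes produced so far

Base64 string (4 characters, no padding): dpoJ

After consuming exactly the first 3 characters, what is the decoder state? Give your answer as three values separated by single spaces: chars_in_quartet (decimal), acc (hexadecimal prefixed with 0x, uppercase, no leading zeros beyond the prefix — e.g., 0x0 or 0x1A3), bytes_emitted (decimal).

After char 0 ('d'=29): chars_in_quartet=1 acc=0x1D bytes_emitted=0
After char 1 ('p'=41): chars_in_quartet=2 acc=0x769 bytes_emitted=0
After char 2 ('o'=40): chars_in_quartet=3 acc=0x1DA68 bytes_emitted=0

Answer: 3 0x1DA68 0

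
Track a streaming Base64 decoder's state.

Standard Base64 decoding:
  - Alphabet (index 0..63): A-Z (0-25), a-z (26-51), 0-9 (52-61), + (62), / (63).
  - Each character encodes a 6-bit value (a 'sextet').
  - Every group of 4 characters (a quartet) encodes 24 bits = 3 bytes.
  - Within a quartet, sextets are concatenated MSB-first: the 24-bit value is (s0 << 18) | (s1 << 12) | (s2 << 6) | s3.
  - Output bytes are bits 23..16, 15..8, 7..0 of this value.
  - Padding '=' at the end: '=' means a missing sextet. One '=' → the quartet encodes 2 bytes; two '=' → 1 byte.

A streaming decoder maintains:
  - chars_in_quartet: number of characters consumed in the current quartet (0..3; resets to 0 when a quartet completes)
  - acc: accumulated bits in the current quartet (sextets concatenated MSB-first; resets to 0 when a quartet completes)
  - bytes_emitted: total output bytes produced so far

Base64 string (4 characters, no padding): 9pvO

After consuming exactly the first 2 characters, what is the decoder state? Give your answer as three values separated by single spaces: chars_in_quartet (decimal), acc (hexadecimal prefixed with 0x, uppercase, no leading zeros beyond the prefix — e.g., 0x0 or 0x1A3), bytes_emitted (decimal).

After char 0 ('9'=61): chars_in_quartet=1 acc=0x3D bytes_emitted=0
After char 1 ('p'=41): chars_in_quartet=2 acc=0xF69 bytes_emitted=0

Answer: 2 0xF69 0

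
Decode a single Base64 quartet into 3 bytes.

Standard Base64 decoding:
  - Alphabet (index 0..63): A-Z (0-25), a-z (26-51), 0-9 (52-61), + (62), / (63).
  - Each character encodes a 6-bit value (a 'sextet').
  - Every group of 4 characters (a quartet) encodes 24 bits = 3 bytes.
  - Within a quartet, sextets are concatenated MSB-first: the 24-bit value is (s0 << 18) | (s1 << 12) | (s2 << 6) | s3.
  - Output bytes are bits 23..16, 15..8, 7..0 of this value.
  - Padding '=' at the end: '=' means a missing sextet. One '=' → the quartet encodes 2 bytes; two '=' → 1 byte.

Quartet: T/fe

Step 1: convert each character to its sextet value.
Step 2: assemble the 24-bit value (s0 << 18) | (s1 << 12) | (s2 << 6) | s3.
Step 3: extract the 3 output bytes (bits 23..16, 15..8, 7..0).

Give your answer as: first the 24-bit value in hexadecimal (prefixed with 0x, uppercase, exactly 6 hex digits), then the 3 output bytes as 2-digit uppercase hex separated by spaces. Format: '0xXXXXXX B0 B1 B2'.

Answer: 0x4FF7DE 4F F7 DE

Derivation:
Sextets: T=19, /=63, f=31, e=30
24-bit: (19<<18) | (63<<12) | (31<<6) | 30
      = 0x4C0000 | 0x03F000 | 0x0007C0 | 0x00001E
      = 0x4FF7DE
Bytes: (v>>16)&0xFF=4F, (v>>8)&0xFF=F7, v&0xFF=DE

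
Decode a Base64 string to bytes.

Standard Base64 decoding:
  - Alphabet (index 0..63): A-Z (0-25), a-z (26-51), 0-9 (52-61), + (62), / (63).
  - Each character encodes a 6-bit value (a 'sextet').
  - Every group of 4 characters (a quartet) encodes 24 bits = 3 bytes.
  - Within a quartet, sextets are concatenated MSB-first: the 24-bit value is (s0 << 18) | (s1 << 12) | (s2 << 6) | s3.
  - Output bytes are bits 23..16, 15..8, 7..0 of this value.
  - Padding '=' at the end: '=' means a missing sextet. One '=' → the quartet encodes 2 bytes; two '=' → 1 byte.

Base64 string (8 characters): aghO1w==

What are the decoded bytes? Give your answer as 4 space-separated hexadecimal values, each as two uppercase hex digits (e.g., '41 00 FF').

After char 0 ('a'=26): chars_in_quartet=1 acc=0x1A bytes_emitted=0
After char 1 ('g'=32): chars_in_quartet=2 acc=0x6A0 bytes_emitted=0
After char 2 ('h'=33): chars_in_quartet=3 acc=0x1A821 bytes_emitted=0
After char 3 ('O'=14): chars_in_quartet=4 acc=0x6A084E -> emit 6A 08 4E, reset; bytes_emitted=3
After char 4 ('1'=53): chars_in_quartet=1 acc=0x35 bytes_emitted=3
After char 5 ('w'=48): chars_in_quartet=2 acc=0xD70 bytes_emitted=3
Padding '==': partial quartet acc=0xD70 -> emit D7; bytes_emitted=4

Answer: 6A 08 4E D7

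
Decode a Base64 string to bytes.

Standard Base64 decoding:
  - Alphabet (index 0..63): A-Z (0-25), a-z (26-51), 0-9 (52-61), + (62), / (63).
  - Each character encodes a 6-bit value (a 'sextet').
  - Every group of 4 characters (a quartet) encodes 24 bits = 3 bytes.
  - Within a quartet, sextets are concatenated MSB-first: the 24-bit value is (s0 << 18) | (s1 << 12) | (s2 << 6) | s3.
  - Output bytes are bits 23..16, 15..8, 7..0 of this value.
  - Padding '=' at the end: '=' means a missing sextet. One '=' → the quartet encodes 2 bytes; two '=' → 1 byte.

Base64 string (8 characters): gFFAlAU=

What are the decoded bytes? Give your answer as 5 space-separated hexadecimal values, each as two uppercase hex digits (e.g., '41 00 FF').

Answer: 80 51 40 94 05

Derivation:
After char 0 ('g'=32): chars_in_quartet=1 acc=0x20 bytes_emitted=0
After char 1 ('F'=5): chars_in_quartet=2 acc=0x805 bytes_emitted=0
After char 2 ('F'=5): chars_in_quartet=3 acc=0x20145 bytes_emitted=0
After char 3 ('A'=0): chars_in_quartet=4 acc=0x805140 -> emit 80 51 40, reset; bytes_emitted=3
After char 4 ('l'=37): chars_in_quartet=1 acc=0x25 bytes_emitted=3
After char 5 ('A'=0): chars_in_quartet=2 acc=0x940 bytes_emitted=3
After char 6 ('U'=20): chars_in_quartet=3 acc=0x25014 bytes_emitted=3
Padding '=': partial quartet acc=0x25014 -> emit 94 05; bytes_emitted=5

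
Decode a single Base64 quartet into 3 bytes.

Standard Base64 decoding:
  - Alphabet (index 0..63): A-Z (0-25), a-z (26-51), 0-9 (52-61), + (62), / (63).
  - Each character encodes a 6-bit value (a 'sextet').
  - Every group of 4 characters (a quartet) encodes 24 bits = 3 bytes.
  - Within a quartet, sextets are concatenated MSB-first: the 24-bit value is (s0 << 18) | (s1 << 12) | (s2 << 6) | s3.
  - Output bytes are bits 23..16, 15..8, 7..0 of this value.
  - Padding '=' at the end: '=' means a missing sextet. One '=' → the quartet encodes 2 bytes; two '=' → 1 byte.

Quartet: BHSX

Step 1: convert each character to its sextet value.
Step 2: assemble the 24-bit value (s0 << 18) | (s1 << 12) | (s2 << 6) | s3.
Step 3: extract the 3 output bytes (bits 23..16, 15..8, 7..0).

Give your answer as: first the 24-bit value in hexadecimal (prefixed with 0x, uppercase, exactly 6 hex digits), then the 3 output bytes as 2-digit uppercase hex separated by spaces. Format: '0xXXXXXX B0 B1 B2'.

Sextets: B=1, H=7, S=18, X=23
24-bit: (1<<18) | (7<<12) | (18<<6) | 23
      = 0x040000 | 0x007000 | 0x000480 | 0x000017
      = 0x047497
Bytes: (v>>16)&0xFF=04, (v>>8)&0xFF=74, v&0xFF=97

Answer: 0x047497 04 74 97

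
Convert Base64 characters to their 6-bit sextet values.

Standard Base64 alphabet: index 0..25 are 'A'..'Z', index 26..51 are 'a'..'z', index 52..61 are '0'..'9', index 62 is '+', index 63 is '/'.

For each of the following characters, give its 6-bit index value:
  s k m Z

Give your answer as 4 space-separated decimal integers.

Answer: 44 36 38 25

Derivation:
's': a..z range, 26 + ord('s') − ord('a') = 44
'k': a..z range, 26 + ord('k') − ord('a') = 36
'm': a..z range, 26 + ord('m') − ord('a') = 38
'Z': A..Z range, ord('Z') − ord('A') = 25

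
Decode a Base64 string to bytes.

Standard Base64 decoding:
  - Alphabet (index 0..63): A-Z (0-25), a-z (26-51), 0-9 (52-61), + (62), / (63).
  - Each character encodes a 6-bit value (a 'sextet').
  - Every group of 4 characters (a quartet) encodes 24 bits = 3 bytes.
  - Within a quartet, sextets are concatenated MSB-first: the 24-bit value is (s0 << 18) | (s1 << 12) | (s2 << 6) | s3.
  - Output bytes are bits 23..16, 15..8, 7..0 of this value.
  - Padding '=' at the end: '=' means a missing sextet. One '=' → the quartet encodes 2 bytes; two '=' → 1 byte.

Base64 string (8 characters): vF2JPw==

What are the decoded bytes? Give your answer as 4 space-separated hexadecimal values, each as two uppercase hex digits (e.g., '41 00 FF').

After char 0 ('v'=47): chars_in_quartet=1 acc=0x2F bytes_emitted=0
After char 1 ('F'=5): chars_in_quartet=2 acc=0xBC5 bytes_emitted=0
After char 2 ('2'=54): chars_in_quartet=3 acc=0x2F176 bytes_emitted=0
After char 3 ('J'=9): chars_in_quartet=4 acc=0xBC5D89 -> emit BC 5D 89, reset; bytes_emitted=3
After char 4 ('P'=15): chars_in_quartet=1 acc=0xF bytes_emitted=3
After char 5 ('w'=48): chars_in_quartet=2 acc=0x3F0 bytes_emitted=3
Padding '==': partial quartet acc=0x3F0 -> emit 3F; bytes_emitted=4

Answer: BC 5D 89 3F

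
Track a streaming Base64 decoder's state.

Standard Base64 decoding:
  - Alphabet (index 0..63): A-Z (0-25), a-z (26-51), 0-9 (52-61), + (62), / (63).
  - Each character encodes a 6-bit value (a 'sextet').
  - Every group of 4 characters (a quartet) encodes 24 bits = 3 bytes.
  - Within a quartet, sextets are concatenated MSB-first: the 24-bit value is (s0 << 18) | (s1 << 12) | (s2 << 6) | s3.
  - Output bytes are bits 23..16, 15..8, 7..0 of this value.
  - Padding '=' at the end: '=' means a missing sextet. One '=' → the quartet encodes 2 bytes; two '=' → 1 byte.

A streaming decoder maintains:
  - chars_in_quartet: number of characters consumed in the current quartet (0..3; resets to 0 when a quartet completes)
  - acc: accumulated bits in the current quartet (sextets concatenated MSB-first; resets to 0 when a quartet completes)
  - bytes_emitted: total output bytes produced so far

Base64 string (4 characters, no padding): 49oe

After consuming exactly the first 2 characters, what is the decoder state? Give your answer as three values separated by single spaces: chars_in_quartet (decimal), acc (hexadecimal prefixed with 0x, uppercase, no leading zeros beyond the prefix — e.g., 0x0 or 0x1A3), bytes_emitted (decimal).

Answer: 2 0xE3D 0

Derivation:
After char 0 ('4'=56): chars_in_quartet=1 acc=0x38 bytes_emitted=0
After char 1 ('9'=61): chars_in_quartet=2 acc=0xE3D bytes_emitted=0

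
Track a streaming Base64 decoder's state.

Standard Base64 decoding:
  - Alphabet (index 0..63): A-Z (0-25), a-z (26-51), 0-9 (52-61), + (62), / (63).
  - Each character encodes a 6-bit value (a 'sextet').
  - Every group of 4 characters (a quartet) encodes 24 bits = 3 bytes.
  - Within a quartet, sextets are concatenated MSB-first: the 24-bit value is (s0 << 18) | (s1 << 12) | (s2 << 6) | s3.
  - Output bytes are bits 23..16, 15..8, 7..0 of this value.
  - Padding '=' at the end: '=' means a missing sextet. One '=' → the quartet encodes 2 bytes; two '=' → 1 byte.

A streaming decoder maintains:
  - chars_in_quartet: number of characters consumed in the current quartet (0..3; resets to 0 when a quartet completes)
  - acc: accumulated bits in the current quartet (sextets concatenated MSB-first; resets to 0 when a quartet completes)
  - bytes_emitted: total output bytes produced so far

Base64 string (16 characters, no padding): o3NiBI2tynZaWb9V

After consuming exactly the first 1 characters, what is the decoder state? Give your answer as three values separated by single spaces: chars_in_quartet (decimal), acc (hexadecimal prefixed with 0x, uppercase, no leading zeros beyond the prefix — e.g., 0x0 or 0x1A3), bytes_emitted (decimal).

Answer: 1 0x28 0

Derivation:
After char 0 ('o'=40): chars_in_quartet=1 acc=0x28 bytes_emitted=0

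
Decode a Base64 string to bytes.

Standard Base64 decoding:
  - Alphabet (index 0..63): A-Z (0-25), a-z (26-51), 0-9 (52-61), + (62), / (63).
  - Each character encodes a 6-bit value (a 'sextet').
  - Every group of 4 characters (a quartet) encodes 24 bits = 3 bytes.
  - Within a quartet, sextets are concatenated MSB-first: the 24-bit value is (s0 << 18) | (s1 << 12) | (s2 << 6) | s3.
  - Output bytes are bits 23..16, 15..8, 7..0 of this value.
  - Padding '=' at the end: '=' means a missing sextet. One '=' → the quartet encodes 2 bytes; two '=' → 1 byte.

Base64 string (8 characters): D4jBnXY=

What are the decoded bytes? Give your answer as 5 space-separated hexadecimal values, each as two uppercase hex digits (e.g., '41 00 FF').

Answer: 0F 88 C1 9D 76

Derivation:
After char 0 ('D'=3): chars_in_quartet=1 acc=0x3 bytes_emitted=0
After char 1 ('4'=56): chars_in_quartet=2 acc=0xF8 bytes_emitted=0
After char 2 ('j'=35): chars_in_quartet=3 acc=0x3E23 bytes_emitted=0
After char 3 ('B'=1): chars_in_quartet=4 acc=0xF88C1 -> emit 0F 88 C1, reset; bytes_emitted=3
After char 4 ('n'=39): chars_in_quartet=1 acc=0x27 bytes_emitted=3
After char 5 ('X'=23): chars_in_quartet=2 acc=0x9D7 bytes_emitted=3
After char 6 ('Y'=24): chars_in_quartet=3 acc=0x275D8 bytes_emitted=3
Padding '=': partial quartet acc=0x275D8 -> emit 9D 76; bytes_emitted=5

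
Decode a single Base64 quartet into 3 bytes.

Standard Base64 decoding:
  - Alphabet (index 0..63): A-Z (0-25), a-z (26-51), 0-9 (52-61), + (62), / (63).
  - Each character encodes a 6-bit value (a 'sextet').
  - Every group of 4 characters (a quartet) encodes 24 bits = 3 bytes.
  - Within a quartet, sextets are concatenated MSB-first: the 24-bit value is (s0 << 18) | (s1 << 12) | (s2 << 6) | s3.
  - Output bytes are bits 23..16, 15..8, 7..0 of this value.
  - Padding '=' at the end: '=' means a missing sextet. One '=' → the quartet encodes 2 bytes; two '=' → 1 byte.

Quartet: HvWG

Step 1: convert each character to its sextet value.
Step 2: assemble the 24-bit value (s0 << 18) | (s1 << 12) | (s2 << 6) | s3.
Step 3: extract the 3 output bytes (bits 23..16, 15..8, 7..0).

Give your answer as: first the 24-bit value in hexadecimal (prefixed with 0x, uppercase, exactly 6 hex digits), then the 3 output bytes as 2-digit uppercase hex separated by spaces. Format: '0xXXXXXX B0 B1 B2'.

Answer: 0x1EF586 1E F5 86

Derivation:
Sextets: H=7, v=47, W=22, G=6
24-bit: (7<<18) | (47<<12) | (22<<6) | 6
      = 0x1C0000 | 0x02F000 | 0x000580 | 0x000006
      = 0x1EF586
Bytes: (v>>16)&0xFF=1E, (v>>8)&0xFF=F5, v&0xFF=86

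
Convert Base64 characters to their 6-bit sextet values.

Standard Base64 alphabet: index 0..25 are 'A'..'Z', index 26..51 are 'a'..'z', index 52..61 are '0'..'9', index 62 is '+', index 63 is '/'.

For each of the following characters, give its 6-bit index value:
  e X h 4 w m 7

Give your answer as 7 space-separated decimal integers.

'e': a..z range, 26 + ord('e') − ord('a') = 30
'X': A..Z range, ord('X') − ord('A') = 23
'h': a..z range, 26 + ord('h') − ord('a') = 33
'4': 0..9 range, 52 + ord('4') − ord('0') = 56
'w': a..z range, 26 + ord('w') − ord('a') = 48
'm': a..z range, 26 + ord('m') − ord('a') = 38
'7': 0..9 range, 52 + ord('7') − ord('0') = 59

Answer: 30 23 33 56 48 38 59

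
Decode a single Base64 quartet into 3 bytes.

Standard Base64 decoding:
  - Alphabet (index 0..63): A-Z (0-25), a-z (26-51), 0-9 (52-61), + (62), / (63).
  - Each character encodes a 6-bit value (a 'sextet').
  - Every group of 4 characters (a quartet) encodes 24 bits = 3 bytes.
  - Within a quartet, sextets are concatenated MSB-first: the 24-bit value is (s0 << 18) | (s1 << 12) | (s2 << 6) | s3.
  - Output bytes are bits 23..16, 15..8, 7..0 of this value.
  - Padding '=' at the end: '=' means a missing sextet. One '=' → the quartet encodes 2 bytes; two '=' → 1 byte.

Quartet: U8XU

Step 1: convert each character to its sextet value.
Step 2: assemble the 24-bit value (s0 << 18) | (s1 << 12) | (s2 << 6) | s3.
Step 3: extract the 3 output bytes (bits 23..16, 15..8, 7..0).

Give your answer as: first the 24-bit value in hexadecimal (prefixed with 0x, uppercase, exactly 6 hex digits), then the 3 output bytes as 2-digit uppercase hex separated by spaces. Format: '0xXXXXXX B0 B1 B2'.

Answer: 0x53C5D4 53 C5 D4

Derivation:
Sextets: U=20, 8=60, X=23, U=20
24-bit: (20<<18) | (60<<12) | (23<<6) | 20
      = 0x500000 | 0x03C000 | 0x0005C0 | 0x000014
      = 0x53C5D4
Bytes: (v>>16)&0xFF=53, (v>>8)&0xFF=C5, v&0xFF=D4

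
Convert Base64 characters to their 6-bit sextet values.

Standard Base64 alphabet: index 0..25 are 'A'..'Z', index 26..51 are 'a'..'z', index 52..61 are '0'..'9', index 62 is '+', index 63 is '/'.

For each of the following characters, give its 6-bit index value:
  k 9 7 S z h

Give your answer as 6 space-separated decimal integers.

'k': a..z range, 26 + ord('k') − ord('a') = 36
'9': 0..9 range, 52 + ord('9') − ord('0') = 61
'7': 0..9 range, 52 + ord('7') − ord('0') = 59
'S': A..Z range, ord('S') − ord('A') = 18
'z': a..z range, 26 + ord('z') − ord('a') = 51
'h': a..z range, 26 + ord('h') − ord('a') = 33

Answer: 36 61 59 18 51 33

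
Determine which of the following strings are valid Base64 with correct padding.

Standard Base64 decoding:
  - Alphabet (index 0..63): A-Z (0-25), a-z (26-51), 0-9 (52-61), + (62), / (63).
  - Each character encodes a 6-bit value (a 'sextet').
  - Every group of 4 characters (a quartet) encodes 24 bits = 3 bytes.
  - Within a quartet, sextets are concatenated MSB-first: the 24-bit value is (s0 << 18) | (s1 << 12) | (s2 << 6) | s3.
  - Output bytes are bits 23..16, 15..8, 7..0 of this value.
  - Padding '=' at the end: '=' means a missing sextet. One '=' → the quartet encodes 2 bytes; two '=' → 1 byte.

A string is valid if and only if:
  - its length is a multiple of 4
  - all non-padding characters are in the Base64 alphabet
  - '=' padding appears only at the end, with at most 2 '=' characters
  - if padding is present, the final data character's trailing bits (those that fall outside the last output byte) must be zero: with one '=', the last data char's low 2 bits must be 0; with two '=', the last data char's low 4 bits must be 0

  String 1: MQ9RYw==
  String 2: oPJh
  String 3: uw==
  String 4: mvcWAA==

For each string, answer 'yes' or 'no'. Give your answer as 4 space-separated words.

Answer: yes yes yes yes

Derivation:
String 1: 'MQ9RYw==' → valid
String 2: 'oPJh' → valid
String 3: 'uw==' → valid
String 4: 'mvcWAA==' → valid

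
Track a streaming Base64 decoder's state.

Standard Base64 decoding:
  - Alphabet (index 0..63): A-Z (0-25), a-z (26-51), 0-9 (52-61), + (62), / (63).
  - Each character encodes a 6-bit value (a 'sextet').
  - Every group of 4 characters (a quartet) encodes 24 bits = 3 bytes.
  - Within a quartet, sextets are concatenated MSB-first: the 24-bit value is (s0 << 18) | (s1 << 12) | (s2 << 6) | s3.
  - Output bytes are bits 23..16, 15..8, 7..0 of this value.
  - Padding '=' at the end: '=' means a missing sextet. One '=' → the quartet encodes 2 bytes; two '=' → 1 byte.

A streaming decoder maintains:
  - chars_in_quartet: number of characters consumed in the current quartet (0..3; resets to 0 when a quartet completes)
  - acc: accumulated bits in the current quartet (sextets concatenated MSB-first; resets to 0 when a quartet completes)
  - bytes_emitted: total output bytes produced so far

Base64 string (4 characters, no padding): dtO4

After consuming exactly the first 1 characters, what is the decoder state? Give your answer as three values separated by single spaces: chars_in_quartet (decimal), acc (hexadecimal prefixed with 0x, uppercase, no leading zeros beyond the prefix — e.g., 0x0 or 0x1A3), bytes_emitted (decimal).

Answer: 1 0x1D 0

Derivation:
After char 0 ('d'=29): chars_in_quartet=1 acc=0x1D bytes_emitted=0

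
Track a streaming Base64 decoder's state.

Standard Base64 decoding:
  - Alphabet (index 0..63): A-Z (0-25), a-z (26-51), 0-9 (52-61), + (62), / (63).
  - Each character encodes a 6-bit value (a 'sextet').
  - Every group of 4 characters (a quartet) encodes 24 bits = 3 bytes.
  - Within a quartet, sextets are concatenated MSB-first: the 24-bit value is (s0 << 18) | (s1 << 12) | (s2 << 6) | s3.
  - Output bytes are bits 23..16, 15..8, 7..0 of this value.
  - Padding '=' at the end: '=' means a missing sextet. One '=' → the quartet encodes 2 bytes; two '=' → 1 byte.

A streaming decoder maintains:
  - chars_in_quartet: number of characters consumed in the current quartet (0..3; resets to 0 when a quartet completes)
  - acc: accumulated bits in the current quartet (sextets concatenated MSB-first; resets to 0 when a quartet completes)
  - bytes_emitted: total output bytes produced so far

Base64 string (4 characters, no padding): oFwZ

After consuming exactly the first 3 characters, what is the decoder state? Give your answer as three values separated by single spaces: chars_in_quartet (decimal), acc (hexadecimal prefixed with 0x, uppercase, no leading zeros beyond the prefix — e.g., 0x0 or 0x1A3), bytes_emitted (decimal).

Answer: 3 0x28170 0

Derivation:
After char 0 ('o'=40): chars_in_quartet=1 acc=0x28 bytes_emitted=0
After char 1 ('F'=5): chars_in_quartet=2 acc=0xA05 bytes_emitted=0
After char 2 ('w'=48): chars_in_quartet=3 acc=0x28170 bytes_emitted=0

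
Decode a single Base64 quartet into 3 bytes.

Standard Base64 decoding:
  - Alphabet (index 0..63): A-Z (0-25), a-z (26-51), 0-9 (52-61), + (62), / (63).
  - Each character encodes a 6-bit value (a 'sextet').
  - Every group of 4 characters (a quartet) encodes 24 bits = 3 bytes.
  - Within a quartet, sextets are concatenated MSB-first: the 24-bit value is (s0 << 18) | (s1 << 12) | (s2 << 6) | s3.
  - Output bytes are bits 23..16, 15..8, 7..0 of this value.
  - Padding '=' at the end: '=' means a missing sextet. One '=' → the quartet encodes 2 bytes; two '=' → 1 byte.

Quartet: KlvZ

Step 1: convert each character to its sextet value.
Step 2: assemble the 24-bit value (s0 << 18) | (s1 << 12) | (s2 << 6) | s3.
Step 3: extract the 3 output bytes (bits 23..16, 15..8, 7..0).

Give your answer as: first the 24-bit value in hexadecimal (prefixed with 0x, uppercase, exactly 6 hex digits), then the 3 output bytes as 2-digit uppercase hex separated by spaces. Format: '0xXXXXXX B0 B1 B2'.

Sextets: K=10, l=37, v=47, Z=25
24-bit: (10<<18) | (37<<12) | (47<<6) | 25
      = 0x280000 | 0x025000 | 0x000BC0 | 0x000019
      = 0x2A5BD9
Bytes: (v>>16)&0xFF=2A, (v>>8)&0xFF=5B, v&0xFF=D9

Answer: 0x2A5BD9 2A 5B D9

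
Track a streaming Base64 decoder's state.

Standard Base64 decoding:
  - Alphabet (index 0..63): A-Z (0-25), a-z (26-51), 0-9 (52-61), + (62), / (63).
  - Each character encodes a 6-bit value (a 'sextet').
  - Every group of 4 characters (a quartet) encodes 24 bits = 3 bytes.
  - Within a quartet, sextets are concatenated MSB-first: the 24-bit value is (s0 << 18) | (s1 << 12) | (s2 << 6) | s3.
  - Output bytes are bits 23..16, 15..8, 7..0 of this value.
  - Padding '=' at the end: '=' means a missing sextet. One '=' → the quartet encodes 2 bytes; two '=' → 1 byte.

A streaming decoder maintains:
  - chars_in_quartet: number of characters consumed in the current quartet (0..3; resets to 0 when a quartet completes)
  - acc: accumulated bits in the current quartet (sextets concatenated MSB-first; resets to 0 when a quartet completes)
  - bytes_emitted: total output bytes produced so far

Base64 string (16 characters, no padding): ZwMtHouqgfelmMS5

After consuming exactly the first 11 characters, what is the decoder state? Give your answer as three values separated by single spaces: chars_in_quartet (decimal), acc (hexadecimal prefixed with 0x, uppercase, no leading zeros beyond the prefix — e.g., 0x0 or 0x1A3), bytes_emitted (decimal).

After char 0 ('Z'=25): chars_in_quartet=1 acc=0x19 bytes_emitted=0
After char 1 ('w'=48): chars_in_quartet=2 acc=0x670 bytes_emitted=0
After char 2 ('M'=12): chars_in_quartet=3 acc=0x19C0C bytes_emitted=0
After char 3 ('t'=45): chars_in_quartet=4 acc=0x67032D -> emit 67 03 2D, reset; bytes_emitted=3
After char 4 ('H'=7): chars_in_quartet=1 acc=0x7 bytes_emitted=3
After char 5 ('o'=40): chars_in_quartet=2 acc=0x1E8 bytes_emitted=3
After char 6 ('u'=46): chars_in_quartet=3 acc=0x7A2E bytes_emitted=3
After char 7 ('q'=42): chars_in_quartet=4 acc=0x1E8BAA -> emit 1E 8B AA, reset; bytes_emitted=6
After char 8 ('g'=32): chars_in_quartet=1 acc=0x20 bytes_emitted=6
After char 9 ('f'=31): chars_in_quartet=2 acc=0x81F bytes_emitted=6
After char 10 ('e'=30): chars_in_quartet=3 acc=0x207DE bytes_emitted=6

Answer: 3 0x207DE 6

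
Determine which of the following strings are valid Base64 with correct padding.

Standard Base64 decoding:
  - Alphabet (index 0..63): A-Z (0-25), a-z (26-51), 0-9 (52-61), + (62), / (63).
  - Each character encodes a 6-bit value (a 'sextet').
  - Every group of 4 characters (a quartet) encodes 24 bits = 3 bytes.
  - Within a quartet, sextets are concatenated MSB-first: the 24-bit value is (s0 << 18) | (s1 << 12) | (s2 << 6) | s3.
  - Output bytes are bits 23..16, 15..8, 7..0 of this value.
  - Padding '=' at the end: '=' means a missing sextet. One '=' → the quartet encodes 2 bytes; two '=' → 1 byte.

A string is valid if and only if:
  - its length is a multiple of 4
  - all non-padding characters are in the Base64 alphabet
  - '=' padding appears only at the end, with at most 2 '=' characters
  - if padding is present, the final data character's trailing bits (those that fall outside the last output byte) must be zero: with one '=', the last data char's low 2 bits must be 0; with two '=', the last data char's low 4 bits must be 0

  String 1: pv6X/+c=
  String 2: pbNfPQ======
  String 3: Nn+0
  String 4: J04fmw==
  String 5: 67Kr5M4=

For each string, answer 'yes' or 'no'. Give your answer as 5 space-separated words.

String 1: 'pv6X/+c=' → valid
String 2: 'pbNfPQ======' → invalid (6 pad chars (max 2))
String 3: 'Nn+0' → valid
String 4: 'J04fmw==' → valid
String 5: '67Kr5M4=' → valid

Answer: yes no yes yes yes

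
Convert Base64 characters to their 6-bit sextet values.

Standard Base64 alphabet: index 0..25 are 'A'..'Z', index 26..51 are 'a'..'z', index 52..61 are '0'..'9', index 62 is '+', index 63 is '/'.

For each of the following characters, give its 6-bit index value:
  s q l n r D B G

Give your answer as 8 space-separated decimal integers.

Answer: 44 42 37 39 43 3 1 6

Derivation:
's': a..z range, 26 + ord('s') − ord('a') = 44
'q': a..z range, 26 + ord('q') − ord('a') = 42
'l': a..z range, 26 + ord('l') − ord('a') = 37
'n': a..z range, 26 + ord('n') − ord('a') = 39
'r': a..z range, 26 + ord('r') − ord('a') = 43
'D': A..Z range, ord('D') − ord('A') = 3
'B': A..Z range, ord('B') − ord('A') = 1
'G': A..Z range, ord('G') − ord('A') = 6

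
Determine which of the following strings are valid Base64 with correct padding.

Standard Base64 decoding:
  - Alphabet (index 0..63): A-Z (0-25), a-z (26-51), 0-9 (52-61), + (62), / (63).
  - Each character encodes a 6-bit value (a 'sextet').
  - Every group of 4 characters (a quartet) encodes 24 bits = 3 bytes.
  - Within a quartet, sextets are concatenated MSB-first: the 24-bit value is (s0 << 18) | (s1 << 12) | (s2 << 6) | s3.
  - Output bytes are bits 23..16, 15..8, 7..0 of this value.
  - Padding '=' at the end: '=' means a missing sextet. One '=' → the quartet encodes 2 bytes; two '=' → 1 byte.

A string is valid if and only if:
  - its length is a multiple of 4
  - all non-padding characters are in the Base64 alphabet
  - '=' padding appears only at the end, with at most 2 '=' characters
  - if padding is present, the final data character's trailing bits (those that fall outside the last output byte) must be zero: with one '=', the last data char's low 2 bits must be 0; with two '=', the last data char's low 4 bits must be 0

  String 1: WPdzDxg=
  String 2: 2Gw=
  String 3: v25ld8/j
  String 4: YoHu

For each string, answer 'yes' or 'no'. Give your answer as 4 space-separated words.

Answer: yes yes yes yes

Derivation:
String 1: 'WPdzDxg=' → valid
String 2: '2Gw=' → valid
String 3: 'v25ld8/j' → valid
String 4: 'YoHu' → valid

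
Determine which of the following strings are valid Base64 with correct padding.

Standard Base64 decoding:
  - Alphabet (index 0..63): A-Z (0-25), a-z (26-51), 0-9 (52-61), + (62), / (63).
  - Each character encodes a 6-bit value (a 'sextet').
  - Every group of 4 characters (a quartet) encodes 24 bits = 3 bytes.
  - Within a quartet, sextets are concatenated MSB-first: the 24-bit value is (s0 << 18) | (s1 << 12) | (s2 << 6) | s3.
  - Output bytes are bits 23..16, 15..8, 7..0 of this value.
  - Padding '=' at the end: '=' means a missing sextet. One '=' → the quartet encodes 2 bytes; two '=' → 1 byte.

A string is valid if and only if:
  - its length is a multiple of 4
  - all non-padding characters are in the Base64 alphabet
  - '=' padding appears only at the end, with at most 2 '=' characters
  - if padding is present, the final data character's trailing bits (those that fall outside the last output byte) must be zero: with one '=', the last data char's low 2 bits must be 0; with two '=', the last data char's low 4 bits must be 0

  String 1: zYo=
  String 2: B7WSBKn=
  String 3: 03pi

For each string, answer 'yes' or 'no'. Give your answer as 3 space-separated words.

Answer: yes no yes

Derivation:
String 1: 'zYo=' → valid
String 2: 'B7WSBKn=' → invalid (bad trailing bits)
String 3: '03pi' → valid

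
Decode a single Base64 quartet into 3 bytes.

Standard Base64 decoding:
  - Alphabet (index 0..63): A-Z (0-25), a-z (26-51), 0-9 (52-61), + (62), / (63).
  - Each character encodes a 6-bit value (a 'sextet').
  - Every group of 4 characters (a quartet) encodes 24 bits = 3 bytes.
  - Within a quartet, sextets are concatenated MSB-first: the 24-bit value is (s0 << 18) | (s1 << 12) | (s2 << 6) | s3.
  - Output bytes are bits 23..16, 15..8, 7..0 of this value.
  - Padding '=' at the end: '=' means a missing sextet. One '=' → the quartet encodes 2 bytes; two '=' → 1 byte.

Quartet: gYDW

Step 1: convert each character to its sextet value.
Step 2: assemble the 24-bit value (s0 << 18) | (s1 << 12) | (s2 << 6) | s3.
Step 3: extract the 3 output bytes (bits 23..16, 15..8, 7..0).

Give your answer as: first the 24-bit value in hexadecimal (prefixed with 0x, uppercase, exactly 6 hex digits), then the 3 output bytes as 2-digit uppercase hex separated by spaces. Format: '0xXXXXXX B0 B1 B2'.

Answer: 0x8180D6 81 80 D6

Derivation:
Sextets: g=32, Y=24, D=3, W=22
24-bit: (32<<18) | (24<<12) | (3<<6) | 22
      = 0x800000 | 0x018000 | 0x0000C0 | 0x000016
      = 0x8180D6
Bytes: (v>>16)&0xFF=81, (v>>8)&0xFF=80, v&0xFF=D6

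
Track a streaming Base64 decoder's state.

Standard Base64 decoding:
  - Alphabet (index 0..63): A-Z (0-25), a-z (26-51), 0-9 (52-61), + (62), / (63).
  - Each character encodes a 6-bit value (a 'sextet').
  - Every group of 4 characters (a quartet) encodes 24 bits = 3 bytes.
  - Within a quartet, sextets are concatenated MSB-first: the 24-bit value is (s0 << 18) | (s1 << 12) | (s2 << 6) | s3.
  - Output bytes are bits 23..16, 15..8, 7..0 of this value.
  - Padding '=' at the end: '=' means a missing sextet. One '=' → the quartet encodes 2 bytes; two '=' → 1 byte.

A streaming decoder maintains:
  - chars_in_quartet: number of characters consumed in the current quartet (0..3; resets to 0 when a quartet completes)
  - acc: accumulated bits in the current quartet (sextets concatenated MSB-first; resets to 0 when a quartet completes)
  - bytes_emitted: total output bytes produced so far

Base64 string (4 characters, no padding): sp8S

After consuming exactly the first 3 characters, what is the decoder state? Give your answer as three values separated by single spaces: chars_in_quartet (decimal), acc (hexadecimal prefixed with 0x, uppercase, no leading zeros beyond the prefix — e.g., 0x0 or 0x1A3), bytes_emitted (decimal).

Answer: 3 0x2CA7C 0

Derivation:
After char 0 ('s'=44): chars_in_quartet=1 acc=0x2C bytes_emitted=0
After char 1 ('p'=41): chars_in_quartet=2 acc=0xB29 bytes_emitted=0
After char 2 ('8'=60): chars_in_quartet=3 acc=0x2CA7C bytes_emitted=0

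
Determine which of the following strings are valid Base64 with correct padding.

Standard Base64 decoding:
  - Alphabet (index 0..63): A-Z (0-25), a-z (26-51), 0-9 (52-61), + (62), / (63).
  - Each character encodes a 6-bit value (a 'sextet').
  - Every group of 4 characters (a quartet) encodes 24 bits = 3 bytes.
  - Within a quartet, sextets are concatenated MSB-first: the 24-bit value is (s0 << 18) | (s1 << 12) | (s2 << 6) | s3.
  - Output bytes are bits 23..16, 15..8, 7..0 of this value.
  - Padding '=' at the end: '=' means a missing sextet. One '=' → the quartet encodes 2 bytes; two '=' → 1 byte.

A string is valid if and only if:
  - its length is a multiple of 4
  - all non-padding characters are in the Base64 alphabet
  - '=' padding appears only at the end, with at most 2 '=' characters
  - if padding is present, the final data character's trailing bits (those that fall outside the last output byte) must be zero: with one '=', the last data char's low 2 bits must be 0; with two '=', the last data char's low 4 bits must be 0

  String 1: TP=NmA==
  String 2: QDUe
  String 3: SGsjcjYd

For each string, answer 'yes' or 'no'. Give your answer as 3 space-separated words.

Answer: no yes yes

Derivation:
String 1: 'TP=NmA==' → invalid (bad char(s): ['=']; '=' in middle)
String 2: 'QDUe' → valid
String 3: 'SGsjcjYd' → valid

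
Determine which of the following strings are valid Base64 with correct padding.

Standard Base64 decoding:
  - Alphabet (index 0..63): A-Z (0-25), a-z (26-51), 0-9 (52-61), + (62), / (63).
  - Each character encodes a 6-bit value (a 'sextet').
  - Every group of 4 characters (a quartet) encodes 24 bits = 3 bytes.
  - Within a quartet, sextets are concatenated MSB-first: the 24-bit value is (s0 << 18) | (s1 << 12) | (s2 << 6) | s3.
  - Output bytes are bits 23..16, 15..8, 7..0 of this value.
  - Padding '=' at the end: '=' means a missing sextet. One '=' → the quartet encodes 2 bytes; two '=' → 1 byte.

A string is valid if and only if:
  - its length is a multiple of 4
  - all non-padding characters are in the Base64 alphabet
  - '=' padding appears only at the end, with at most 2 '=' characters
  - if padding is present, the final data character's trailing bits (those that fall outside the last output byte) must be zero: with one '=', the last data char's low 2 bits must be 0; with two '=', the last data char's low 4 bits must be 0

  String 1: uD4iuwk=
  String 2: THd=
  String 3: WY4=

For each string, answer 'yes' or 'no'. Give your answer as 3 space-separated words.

Answer: yes no yes

Derivation:
String 1: 'uD4iuwk=' → valid
String 2: 'THd=' → invalid (bad trailing bits)
String 3: 'WY4=' → valid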